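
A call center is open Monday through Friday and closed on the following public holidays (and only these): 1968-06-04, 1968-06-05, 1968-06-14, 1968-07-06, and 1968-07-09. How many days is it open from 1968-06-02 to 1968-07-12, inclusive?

1968-06-02 is a Sunday.
From 1968-06-02 to 1968-07-12 is 41 days inclusive.
41 = 7 × 5 + 6, so there are 5 full weeks plus 6 extra days.
Each full week contributes 5 weekdays (Mon–Fri): 5 × 5 = 25.
The 6 extra days are Sunday, Monday, Tuesday, Wednesday, Thursday, Friday — 5 of them qualify.
Total: 25 + 5 = 30.
Holidays: 1968-06-04 (Tue); 1968-06-05 (Wed); 1968-06-14 (Fri); 1968-07-06 (Sat); 1968-07-09 (Tue).
4 of the 5 holidays fall on weekdays; the rest are weekends and were already excluded.
Business days: 30 − 4 = 26.

26 working days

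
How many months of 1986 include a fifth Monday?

A month has five Mondays exactly when Monday falls within its first (length − 28) days.
Jan: 31 days, starts Wed → 5 of Wed, Thu, Fri
Feb: 28 days, starts Sat → 5 of (none)
Mar: 31 days, starts Sat → 5 of Sat, Sun, Mon ✓
Apr: 30 days, starts Tue → 5 of Tue, Wed
May: 31 days, starts Thu → 5 of Thu, Fri, Sat
Jun: 30 days, starts Sun → 5 of Sun, Mon ✓
Jul: 31 days, starts Tue → 5 of Tue, Wed, Thu
Aug: 31 days, starts Fri → 5 of Fri, Sat, Sun
Sep: 30 days, starts Mon → 5 of Mon, Tue ✓
Oct: 31 days, starts Wed → 5 of Wed, Thu, Fri
Nov: 30 days, starts Sat → 5 of Sat, Sun
Dec: 31 days, starts Mon → 5 of Mon, Tue, Wed ✓
Months with five Mondays: Mar, Jun, Sep, Dec.

4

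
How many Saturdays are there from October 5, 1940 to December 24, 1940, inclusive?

October 5, 1940 is a Saturday.
The range spans 81 days (inclusive of both endpoints).
81 = 7 × 11 + 4, so there are 11 full weeks plus 4 extra days.
Each full week contributes one Saturday: 11 so far.
The 4 extra days are Sat, Sun, Mon, Tue — 1 of them qualifies.
Total: 11 + 1 = 12.

12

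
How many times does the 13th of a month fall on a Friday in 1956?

3

The 13th falls on a Friday when the month's 13th has weekday Fri.
Jan 13 is Fri ✓; Feb 13 is Mon; Mar 13 is Tue; Apr 13 is Fri ✓; May 13 is Sun; Jun 13 is Wed; Jul 13 is Fri ✓; Aug 13 is Mon; Sep 13 is Thu; Oct 13 is Sat; Nov 13 is Tue; Dec 13 is Thu.
Friday the 13ths: Jan, Apr, Jul.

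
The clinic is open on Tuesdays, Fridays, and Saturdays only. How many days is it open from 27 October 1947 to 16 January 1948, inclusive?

35

27 October 1947 is a Monday.
That's 82 days from start to end, counting both.
82 = 7 × 11 + 5, so there are 11 full weeks plus 5 extra days.
Each full week contributes 3 days from the set (Tue, Fri, Sat): 11 × 3 = 33.
The 5 extra days are Mon, Tue, Wed, Thu, Fri — 2 of them qualify.
Total: 33 + 2 = 35.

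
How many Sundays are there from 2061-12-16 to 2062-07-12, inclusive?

2061-12-16 is a Friday.
From 2061-12-16 to 2062-07-12 is 209 days inclusive.
209 = 7 × 29 + 6, so there are 29 full weeks plus 6 extra days.
Each full week contributes one Sunday: 29 so far.
The 6 extra days are Fri, Sat, Sun, Mon, Tue, Wed — 1 of them qualifies.
Total: 29 + 1 = 30.

30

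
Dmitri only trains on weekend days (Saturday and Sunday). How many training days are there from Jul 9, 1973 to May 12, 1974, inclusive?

88

Jul 9, 1973 is a Monday.
From Jul 9, 1973 to May 12, 1974 is 308 days inclusive.
308 = 7 × 44, so the span is exactly 44 full weeks.
Each full week contributes 2 weekend days (Sat, Sun): 44 × 2 = 88.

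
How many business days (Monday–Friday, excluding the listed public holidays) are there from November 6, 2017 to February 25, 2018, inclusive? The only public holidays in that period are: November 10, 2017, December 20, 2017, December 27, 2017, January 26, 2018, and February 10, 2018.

November 6, 2017 is a Monday.
From November 6, 2017 to February 25, 2018 is 112 days inclusive.
112 = 7 × 16, so the span is exactly 16 full weeks.
Each full week contributes 5 weekdays (Mon–Fri): 16 × 5 = 80.
Total: 80.
Holidays: November 10, 2017 (Fri); December 20, 2017 (Wed); December 27, 2017 (Wed); January 26, 2018 (Fri); February 10, 2018 (Sat).
4 of the 5 holidays fall on weekdays; the rest are weekends and were already excluded.
Business days: 80 − 4 = 76.

76 business days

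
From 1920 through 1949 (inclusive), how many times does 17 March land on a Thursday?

Day of week of March 17 in each year:
1920: Wed, 1921: Thu ✓, 1922: Fri, 1923: Sat, 1924: Mon, 1925: Tue, 1926: Wed, 1927: Thu ✓, 1928: Sat, 1929: Sun, 1930: Mon, 1931: Tue, 1932: Thu ✓, 1933: Fri, 1934: Sat, 1935: Sun, 1936: Tue, 1937: Wed, 1938: Thu ✓, 1939: Fri, 1940: Sun, 1941: Mon, 1942: Tue, 1943: Wed, 1944: Fri, 1945: Sat, 1946: Sun, 1947: Mon, 1948: Wed, 1949: Thu ✓
Thursdays: 1921, 1927, 1932, 1938, 1949.

5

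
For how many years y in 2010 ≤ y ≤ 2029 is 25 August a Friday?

3

Day of week of August 25 in each year:
2010: Wed, 2011: Thu, 2012: Sat, 2013: Sun, 2014: Mon, 2015: Tue, 2016: Thu, 2017: Fri ✓, 2018: Sat, 2019: Sun, 2020: Tue, 2021: Wed, 2022: Thu, 2023: Fri ✓, 2024: Sun, 2025: Mon, 2026: Tue, 2027: Wed, 2028: Fri ✓, 2029: Sat
Fridays: 2017, 2023, 2028.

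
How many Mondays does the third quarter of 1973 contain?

13

1973-07-01 is a Sunday.
That's 92 days from start to end, counting both.
92 = 7 × 13 + 1, so there are 13 full weeks plus 1 extra day.
Each full week contributes one Monday: 13 so far.
The 1 extra day is Sunday — none qualify.
Total: 13 + 0 = 13.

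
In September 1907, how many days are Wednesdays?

4

September 1, 1907 is a Sunday.
From September 1, 1907 to September 30, 1907 is 30 days inclusive.
30 = 7 × 4 + 2, so there are 4 full weeks plus 2 extra days.
Each full week contributes one Wednesday: 4 so far.
The 2 extra days are Sunday, Monday — none qualify.
Total: 4 + 0 = 4.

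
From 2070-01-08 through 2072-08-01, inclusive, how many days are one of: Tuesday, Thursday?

267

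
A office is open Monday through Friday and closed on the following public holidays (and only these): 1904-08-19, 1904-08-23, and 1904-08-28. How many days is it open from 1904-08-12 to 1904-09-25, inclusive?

29 business days

1904-08-12 is a Friday.
From 1904-08-12 to 1904-09-25 is 45 days inclusive.
45 = 7 × 6 + 3, so there are 6 full weeks plus 3 extra days.
Each full week contributes 5 weekdays (Mon–Fri): 6 × 5 = 30.
The 3 extra days are Fri, Sat, Sun — 1 of them qualifies.
Total: 30 + 1 = 31.
Holidays: 1904-08-19 (Fri); 1904-08-23 (Tue); 1904-08-28 (Sun).
2 of the 3 holidays fall on weekdays; the rest are weekends and were already excluded.
Business days: 31 − 2 = 29.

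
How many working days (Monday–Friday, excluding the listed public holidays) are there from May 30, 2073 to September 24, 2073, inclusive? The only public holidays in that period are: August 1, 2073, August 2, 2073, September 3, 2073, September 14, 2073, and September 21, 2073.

May 30, 2073 is a Tuesday.
From May 30, 2073 to September 24, 2073 is 118 days inclusive.
118 = 7 × 16 + 6, so there are 16 full weeks plus 6 extra days.
Each full week contributes 5 weekdays (Mon–Fri): 16 × 5 = 80.
The 6 extra days are Tue, Wed, Thu, Fri, Sat, Sun — 4 of them qualify.
Total: 80 + 4 = 84.
Holidays: August 1, 2073 (Tue); August 2, 2073 (Wed); September 3, 2073 (Sun); September 14, 2073 (Thu); September 21, 2073 (Thu).
4 of the 5 holidays fall on weekdays; the rest are weekends and were already excluded.
Business days: 84 − 4 = 80.

80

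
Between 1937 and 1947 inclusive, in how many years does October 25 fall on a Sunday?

1

Day of week of October 25 in each year:
1937: Mon, 1938: Tue, 1939: Wed, 1940: Fri, 1941: Sat, 1942: Sun ✓, 1943: Mon, 1944: Wed, 1945: Thu, 1946: Fri, 1947: Sat
Sundays: 1942.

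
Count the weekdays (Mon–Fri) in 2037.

1 January 2037 is a Thursday.
That's 365 days from start to end, counting both.
365 = 7 × 52 + 1, so there are 52 full weeks plus 1 extra day.
Each full week contributes 5 weekdays (Mon–Fri): 52 × 5 = 260.
The 1 extra day is Thu — 1 of them qualifies.
Total: 260 + 1 = 261.

261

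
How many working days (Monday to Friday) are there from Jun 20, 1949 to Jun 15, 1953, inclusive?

Jun 20, 1949 is a Monday.
That's 1457 days from start to end, counting both.
1457 = 7 × 208 + 1, so there are 208 full weeks plus 1 extra day.
Each full week contributes 5 weekdays (Mon–Fri): 208 × 5 = 1040.
The 1 extra day is Monday — 1 of them qualifies.
Total: 1040 + 1 = 1041.

1041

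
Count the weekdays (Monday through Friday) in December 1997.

23 weekdays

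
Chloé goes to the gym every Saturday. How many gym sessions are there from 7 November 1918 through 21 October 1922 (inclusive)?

7 November 1918 is a Thursday.
The range spans 1445 days (inclusive of both endpoints).
1445 = 7 × 206 + 3, so there are 206 full weeks plus 3 extra days.
Each full week contributes one Saturday: 206 so far.
The 3 extra days are Thu, Fri, Sat — 1 of them qualifies.
Total: 206 + 1 = 207.

207 Saturdays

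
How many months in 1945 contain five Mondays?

5

A month has five Mondays exactly when Monday falls within its first (length − 28) days.
Jan: 31 days, starts Mon → 5 of Mon, Tue, Wed ✓
Feb: 28 days, starts Thu → 5 of (none)
Mar: 31 days, starts Thu → 5 of Thu, Fri, Sat
Apr: 30 days, starts Sun → 5 of Sun, Mon ✓
May: 31 days, starts Tue → 5 of Tue, Wed, Thu
Jun: 30 days, starts Fri → 5 of Fri, Sat
Jul: 31 days, starts Sun → 5 of Sun, Mon, Tue ✓
Aug: 31 days, starts Wed → 5 of Wed, Thu, Fri
Sep: 30 days, starts Sat → 5 of Sat, Sun
Oct: 31 days, starts Mon → 5 of Mon, Tue, Wed ✓
Nov: 30 days, starts Thu → 5 of Thu, Fri
Dec: 31 days, starts Sat → 5 of Sat, Sun, Mon ✓
Months with five Mondays: Jan, Apr, Jul, Oct, Dec.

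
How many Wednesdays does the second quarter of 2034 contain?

April 1, 2034 is a Saturday.
That's 91 days from start to end, counting both.
91 = 7 × 13, so the span is exactly 13 full weeks.
Each full week contributes one Wednesday: 13 so far.

13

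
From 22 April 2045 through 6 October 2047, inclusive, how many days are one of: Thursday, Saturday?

257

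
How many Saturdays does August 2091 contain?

2091-08-01 is a Wednesday.
That's 31 days from start to end, counting both.
31 = 7 × 4 + 3, so there are 4 full weeks plus 3 extra days.
Each full week contributes one Saturday: 4 so far.
The 3 extra days are Wed, Thu, Fri — none qualify.
Total: 4 + 0 = 4.

4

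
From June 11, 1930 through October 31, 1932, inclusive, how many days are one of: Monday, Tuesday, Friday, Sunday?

499

June 11, 1930 is a Wednesday.
That's 874 days from start to end, counting both.
874 = 7 × 124 + 6, so there are 124 full weeks plus 6 extra days.
Each full week contributes 4 days from the set (Mon, Tue, Fri, Sun): 124 × 4 = 496.
The 6 extra days are Wed, Thu, Fri, Sat, Sun, Mon — 3 of them qualify.
Total: 496 + 3 = 499.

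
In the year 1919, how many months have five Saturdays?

4

A month has five Saturdays exactly when Saturday falls within its first (length − 28) days.
Jan: 31 days, starts Wed → 5 of Wed, Thu, Fri
Feb: 28 days, starts Sat → 5 of (none)
Mar: 31 days, starts Sat → 5 of Sat, Sun, Mon ✓
Apr: 30 days, starts Tue → 5 of Tue, Wed
May: 31 days, starts Thu → 5 of Thu, Fri, Sat ✓
Jun: 30 days, starts Sun → 5 of Sun, Mon
Jul: 31 days, starts Tue → 5 of Tue, Wed, Thu
Aug: 31 days, starts Fri → 5 of Fri, Sat, Sun ✓
Sep: 30 days, starts Mon → 5 of Mon, Tue
Oct: 31 days, starts Wed → 5 of Wed, Thu, Fri
Nov: 30 days, starts Sat → 5 of Sat, Sun ✓
Dec: 31 days, starts Mon → 5 of Mon, Tue, Wed
Months with five Saturdays: Mar, May, Aug, Nov.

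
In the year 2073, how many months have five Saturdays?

4

A month has five Saturdays exactly when Saturday falls within its first (length − 28) days.
Jan: 31 days, starts Sun → 5 of Sun, Mon, Tue
Feb: 28 days, starts Wed → 5 of (none)
Mar: 31 days, starts Wed → 5 of Wed, Thu, Fri
Apr: 30 days, starts Sat → 5 of Sat, Sun ✓
May: 31 days, starts Mon → 5 of Mon, Tue, Wed
Jun: 30 days, starts Thu → 5 of Thu, Fri
Jul: 31 days, starts Sat → 5 of Sat, Sun, Mon ✓
Aug: 31 days, starts Tue → 5 of Tue, Wed, Thu
Sep: 30 days, starts Fri → 5 of Fri, Sat ✓
Oct: 31 days, starts Sun → 5 of Sun, Mon, Tue
Nov: 30 days, starts Wed → 5 of Wed, Thu
Dec: 31 days, starts Fri → 5 of Fri, Sat, Sun ✓
Months with five Saturdays: Apr, Jul, Sep, Dec.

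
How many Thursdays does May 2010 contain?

2010-05-01 is a Saturday.
That's 31 days from start to end, counting both.
31 = 7 × 4 + 3, so there are 4 full weeks plus 3 extra days.
Each full week contributes one Thursday: 4 so far.
The 3 extra days are Sat, Sun, Mon — none qualify.
Total: 4 + 0 = 4.

4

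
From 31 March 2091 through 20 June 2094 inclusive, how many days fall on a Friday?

31 March 2091 is a Saturday.
That's 1178 days from start to end, counting both.
1178 = 7 × 168 + 2, so there are 168 full weeks plus 2 extra days.
Each full week contributes one Friday: 168 so far.
The 2 extra days are Saturday, Sunday — none qualify.
Total: 168 + 0 = 168.

168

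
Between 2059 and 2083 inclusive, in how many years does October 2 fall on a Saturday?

4

Day of week of October 2 in each year:
2059: Thu, 2060: Sat ✓, 2061: Sun, 2062: Mon, 2063: Tue, 2064: Thu, 2065: Fri, 2066: Sat ✓, 2067: Sun, 2068: Tue, 2069: Wed, 2070: Thu, 2071: Fri, 2072: Sun, 2073: Mon, 2074: Tue, 2075: Wed, 2076: Fri, 2077: Sat ✓, 2078: Sun, 2079: Mon, 2080: Wed, 2081: Thu, 2082: Fri, 2083: Sat ✓
Saturdays: 2060, 2066, 2077, 2083.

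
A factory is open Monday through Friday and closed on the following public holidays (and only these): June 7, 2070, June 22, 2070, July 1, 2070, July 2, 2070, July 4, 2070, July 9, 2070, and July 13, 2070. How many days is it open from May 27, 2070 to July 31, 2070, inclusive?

44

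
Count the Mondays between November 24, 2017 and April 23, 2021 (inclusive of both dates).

178

November 24, 2017 is a Friday.
The range spans 1247 days (inclusive of both endpoints).
1247 = 7 × 178 + 1, so there are 178 full weeks plus 1 extra day.
Each full week contributes one Monday: 178 so far.
The 1 extra day is Friday — none qualify.
Total: 178 + 0 = 178.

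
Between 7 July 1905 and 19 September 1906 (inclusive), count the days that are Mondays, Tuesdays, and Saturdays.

7 July 1905 is a Friday.
That's 440 days from start to end, counting both.
440 = 7 × 62 + 6, so there are 62 full weeks plus 6 extra days.
Each full week contributes 3 days from the set (Mon, Tue, Sat): 62 × 3 = 186.
The 6 extra days are Fri, Sat, Sun, Mon, Tue, Wed — 3 of them qualify.
Total: 186 + 3 = 189.

189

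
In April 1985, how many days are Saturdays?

April 1, 1985 is a Monday.
The range spans 30 days (inclusive of both endpoints).
30 = 7 × 4 + 2, so there are 4 full weeks plus 2 extra days.
Each full week contributes one Saturday: 4 so far.
The 2 extra days are Mon, Tue — none qualify.
Total: 4 + 0 = 4.

4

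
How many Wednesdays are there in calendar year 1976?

52

1 January 1976 is a Thursday.
The range spans 366 days (inclusive of both endpoints).
366 = 7 × 52 + 2, so there are 52 full weeks plus 2 extra days.
Each full week contributes one Wednesday: 52 so far.
The 2 extra days are Thu, Fri — none qualify.
Total: 52 + 0 = 52.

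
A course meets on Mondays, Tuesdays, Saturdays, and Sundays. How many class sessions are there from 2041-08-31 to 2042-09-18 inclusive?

220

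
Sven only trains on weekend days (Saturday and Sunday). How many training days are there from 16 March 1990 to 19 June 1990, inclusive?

16 March 1990 is a Friday.
From 16 March 1990 to 19 June 1990 is 96 days inclusive.
96 = 7 × 13 + 5, so there are 13 full weeks plus 5 extra days.
Each full week contributes 2 weekend days (Sat, Sun): 13 × 2 = 26.
The 5 extra days are Friday, Saturday, Sunday, Monday, Tuesday — 2 of them qualify.
Total: 26 + 2 = 28.

28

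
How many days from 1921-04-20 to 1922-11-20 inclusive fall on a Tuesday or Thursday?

1921-04-20 is a Wednesday.
That's 580 days from start to end, counting both.
580 = 7 × 82 + 6, so there are 82 full weeks plus 6 extra days.
Each full week contributes 2 days from the set (Tue, Thu): 82 × 2 = 164.
The 6 extra days are Wed, Thu, Fri, Sat, Sun, Mon — 1 of them qualifies.
Total: 164 + 1 = 165.

165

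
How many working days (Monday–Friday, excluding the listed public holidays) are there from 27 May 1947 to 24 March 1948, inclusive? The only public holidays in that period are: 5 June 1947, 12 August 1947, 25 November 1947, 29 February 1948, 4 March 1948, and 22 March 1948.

27 May 1947 is a Tuesday.
From 27 May 1947 to 24 March 1948 is 303 days inclusive.
303 = 7 × 43 + 2, so there are 43 full weeks plus 2 extra days.
Each full week contributes 5 weekdays (Mon–Fri): 43 × 5 = 215.
The 2 extra days are Tuesday, Wednesday — 2 of them qualify.
Total: 215 + 2 = 217.
Holidays: 5 June 1947 (Thu); 12 August 1947 (Tue); 25 November 1947 (Tue); 29 February 1948 (Sun); 4 March 1948 (Thu); 22 March 1948 (Mon).
5 of the 6 holidays fall on weekdays; the rest are weekends and were already excluded.
Business days: 217 − 5 = 212.

212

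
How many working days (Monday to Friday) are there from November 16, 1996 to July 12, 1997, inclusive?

November 16, 1996 is a Saturday.
The range spans 239 days (inclusive of both endpoints).
239 = 7 × 34 + 1, so there are 34 full weeks plus 1 extra day.
Each full week contributes 5 weekdays (Mon–Fri): 34 × 5 = 170.
The 1 extra day is Sat — none qualify.
Total: 170 + 0 = 170.

170 weekdays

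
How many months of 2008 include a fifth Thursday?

A month has five Thursdays exactly when Thursday falls within its first (length − 28) days.
Jan: 31 days, starts Tue → 5 of Tue, Wed, Thu ✓
Feb: 29 days, starts Fri → 5 of Fri
Mar: 31 days, starts Sat → 5 of Sat, Sun, Mon
Apr: 30 days, starts Tue → 5 of Tue, Wed
May: 31 days, starts Thu → 5 of Thu, Fri, Sat ✓
Jun: 30 days, starts Sun → 5 of Sun, Mon
Jul: 31 days, starts Tue → 5 of Tue, Wed, Thu ✓
Aug: 31 days, starts Fri → 5 of Fri, Sat, Sun
Sep: 30 days, starts Mon → 5 of Mon, Tue
Oct: 31 days, starts Wed → 5 of Wed, Thu, Fri ✓
Nov: 30 days, starts Sat → 5 of Sat, Sun
Dec: 31 days, starts Mon → 5 of Mon, Tue, Wed
Months with five Thursdays: Jan, May, Jul, Oct.

4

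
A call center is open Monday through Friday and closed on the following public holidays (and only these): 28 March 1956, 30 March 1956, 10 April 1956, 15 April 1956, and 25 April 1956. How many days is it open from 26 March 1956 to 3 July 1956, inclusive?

68 working days

26 March 1956 is a Monday.
The range spans 100 days (inclusive of both endpoints).
100 = 7 × 14 + 2, so there are 14 full weeks plus 2 extra days.
Each full week contributes 5 weekdays (Mon–Fri): 14 × 5 = 70.
The 2 extra days are Mon, Tue — 2 of them qualify.
Total: 70 + 2 = 72.
Holidays: 28 March 1956 (Wed); 30 March 1956 (Fri); 10 April 1956 (Tue); 15 April 1956 (Sun); 25 April 1956 (Wed).
4 of the 5 holidays fall on weekdays; the rest are weekends and were already excluded.
Business days: 72 − 4 = 68.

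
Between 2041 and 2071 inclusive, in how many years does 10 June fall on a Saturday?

Day of week of June 10 in each year:
2041: Mon, 2042: Tue, 2043: Wed, 2044: Fri, 2045: Sat ✓, 2046: Sun, 2047: Mon, 2048: Wed, 2049: Thu, 2050: Fri, 2051: Sat ✓, 2052: Mon, 2053: Tue, 2054: Wed, 2055: Thu, 2056: Sat ✓, 2057: Sun, 2058: Mon, 2059: Tue, 2060: Thu, 2061: Fri, 2062: Sat ✓, 2063: Sun, 2064: Tue, 2065: Wed, 2066: Thu, 2067: Fri, 2068: Sun, 2069: Mon, 2070: Tue, 2071: Wed
Saturdays: 2045, 2051, 2056, 2062.

4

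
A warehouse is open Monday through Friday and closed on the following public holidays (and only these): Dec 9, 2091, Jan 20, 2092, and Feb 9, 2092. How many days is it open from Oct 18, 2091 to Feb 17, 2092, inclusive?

87

Oct 18, 2091 is a Thursday.
The range spans 123 days (inclusive of both endpoints).
123 = 7 × 17 + 4, so there are 17 full weeks plus 4 extra days.
Each full week contributes 5 weekdays (Mon–Fri): 17 × 5 = 85.
The 4 extra days are Thursday, Friday, Saturday, Sunday — 2 of them qualify.
Total: 85 + 2 = 87.
Holidays: Dec 9, 2091 (Sun); Jan 20, 2092 (Sun); Feb 9, 2092 (Sat).
None of the 3 holidays fall on a weekday, so nothing to subtract.
Business days: 87 − 0 = 87.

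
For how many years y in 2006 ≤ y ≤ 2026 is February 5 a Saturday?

2

Day of week of February 5 in each year:
2006: Sun, 2007: Mon, 2008: Tue, 2009: Thu, 2010: Fri, 2011: Sat ✓, 2012: Sun, 2013: Tue, 2014: Wed, 2015: Thu, 2016: Fri, 2017: Sun, 2018: Mon, 2019: Tue, 2020: Wed, 2021: Fri, 2022: Sat ✓, 2023: Sun, 2024: Mon, 2025: Wed, 2026: Thu
Saturdays: 2011, 2022.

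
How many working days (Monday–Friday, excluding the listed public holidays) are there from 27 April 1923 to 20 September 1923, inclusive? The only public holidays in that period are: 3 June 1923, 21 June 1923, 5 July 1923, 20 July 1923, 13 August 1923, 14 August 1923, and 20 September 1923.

27 April 1923 is a Friday.
That's 147 days from start to end, counting both.
147 = 7 × 21, so the span is exactly 21 full weeks.
Each full week contributes 5 weekdays (Mon–Fri): 21 × 5 = 105.
Holidays: 3 June 1923 (Sun); 21 June 1923 (Thu); 5 July 1923 (Thu); 20 July 1923 (Fri); 13 August 1923 (Mon); 14 August 1923 (Tue); 20 September 1923 (Thu).
6 of the 7 holidays fall on weekdays; the rest are weekends and were already excluded.
Business days: 105 − 6 = 99.

99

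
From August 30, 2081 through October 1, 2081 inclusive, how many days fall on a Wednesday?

August 30, 2081 is a Saturday.
The range spans 33 days (inclusive of both endpoints).
33 = 7 × 4 + 5, so there are 4 full weeks plus 5 extra days.
Each full week contributes one Wednesday: 4 so far.
The 5 extra days are Saturday, Sunday, Monday, Tuesday, Wednesday — 1 of them qualifies.
Total: 4 + 1 = 5.

5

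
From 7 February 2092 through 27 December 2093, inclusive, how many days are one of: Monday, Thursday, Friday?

7 February 2092 is a Thursday.
The range spans 690 days (inclusive of both endpoints).
690 = 7 × 98 + 4, so there are 98 full weeks plus 4 extra days.
Each full week contributes 3 days from the set (Mon, Thu, Fri): 98 × 3 = 294.
The 4 extra days are Thu, Fri, Sat, Sun — 2 of them qualify.
Total: 294 + 2 = 296.

296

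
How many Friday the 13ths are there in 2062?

2

The 13th falls on a Friday when the month's 13th has weekday Fri.
Jan 13 is Fri ✓; Feb 13 is Mon; Mar 13 is Mon; Apr 13 is Thu; May 13 is Sat; Jun 13 is Tue; Jul 13 is Thu; Aug 13 is Sun; Sep 13 is Wed; Oct 13 is Fri ✓; Nov 13 is Mon; Dec 13 is Wed.
Friday the 13ths: Jan, Oct.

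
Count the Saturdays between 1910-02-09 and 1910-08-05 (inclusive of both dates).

25 Saturdays

1910-02-09 is a Wednesday.
The range spans 178 days (inclusive of both endpoints).
178 = 7 × 25 + 3, so there are 25 full weeks plus 3 extra days.
Each full week contributes one Saturday: 25 so far.
The 3 extra days are Wed, Thu, Fri — none qualify.
Total: 25 + 0 = 25.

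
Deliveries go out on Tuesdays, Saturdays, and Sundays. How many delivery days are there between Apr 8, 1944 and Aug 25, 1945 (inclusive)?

217

Apr 8, 1944 is a Saturday.
From Apr 8, 1944 to Aug 25, 1945 is 505 days inclusive.
505 = 7 × 72 + 1, so there are 72 full weeks plus 1 extra day.
Each full week contributes 3 days from the set (Tue, Sat, Sun): 72 × 3 = 216.
The 1 extra day is Saturday — 1 of them qualifies.
Total: 216 + 1 = 217.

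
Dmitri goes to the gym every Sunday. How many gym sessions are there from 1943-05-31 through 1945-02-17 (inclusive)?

1943-05-31 is a Monday.
The range spans 629 days (inclusive of both endpoints).
629 = 7 × 89 + 6, so there are 89 full weeks plus 6 extra days.
Each full week contributes one Sunday: 89 so far.
The 6 extra days are Monday, Tuesday, Wednesday, Thursday, Friday, Saturday — none qualify.
Total: 89 + 0 = 89.

89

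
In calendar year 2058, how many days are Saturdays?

Jan 1, 2058 is a Tuesday.
The range spans 365 days (inclusive of both endpoints).
365 = 7 × 52 + 1, so there are 52 full weeks plus 1 extra day.
Each full week contributes one Saturday: 52 so far.
The 1 extra day is Tue — none qualify.
Total: 52 + 0 = 52.

52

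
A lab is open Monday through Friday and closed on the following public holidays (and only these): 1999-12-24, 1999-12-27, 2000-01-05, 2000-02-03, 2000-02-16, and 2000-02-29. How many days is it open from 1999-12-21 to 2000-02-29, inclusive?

45

1999-12-21 is a Tuesday.
From 1999-12-21 to 2000-02-29 is 71 days inclusive.
71 = 7 × 10 + 1, so there are 10 full weeks plus 1 extra day.
Each full week contributes 5 weekdays (Mon–Fri): 10 × 5 = 50.
The 1 extra day is Tuesday — 1 of them qualifies.
Total: 50 + 1 = 51.
Holidays: 1999-12-24 (Fri); 1999-12-27 (Mon); 2000-01-05 (Wed); 2000-02-03 (Thu); 2000-02-16 (Wed); 2000-02-29 (Tue).
All 6 holidays fall on weekdays, so subtract 6.
Business days: 51 − 6 = 45.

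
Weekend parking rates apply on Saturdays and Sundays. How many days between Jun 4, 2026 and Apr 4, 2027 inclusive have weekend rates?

Jun 4, 2026 is a Thursday.
The range spans 305 days (inclusive of both endpoints).
305 = 7 × 43 + 4, so there are 43 full weeks plus 4 extra days.
Each full week contributes 2 weekend days (Sat, Sun): 43 × 2 = 86.
The 4 extra days are Thursday, Friday, Saturday, Sunday — 2 of them qualify.
Total: 86 + 2 = 88.

88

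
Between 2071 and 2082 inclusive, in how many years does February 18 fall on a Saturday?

2

Day of week of February 18 in each year:
2071: Wed, 2072: Thu, 2073: Sat ✓, 2074: Sun, 2075: Mon, 2076: Tue, 2077: Thu, 2078: Fri, 2079: Sat ✓, 2080: Sun, 2081: Tue, 2082: Wed
Saturdays: 2073, 2079.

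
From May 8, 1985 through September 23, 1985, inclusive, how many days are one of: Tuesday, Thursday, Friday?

May 8, 1985 is a Wednesday.
The range spans 139 days (inclusive of both endpoints).
139 = 7 × 19 + 6, so there are 19 full weeks plus 6 extra days.
Each full week contributes 3 days from the set (Tue, Thu, Fri): 19 × 3 = 57.
The 6 extra days are Wed, Thu, Fri, Sat, Sun, Mon — 2 of them qualify.
Total: 57 + 2 = 59.

59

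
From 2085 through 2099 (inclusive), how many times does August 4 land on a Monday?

3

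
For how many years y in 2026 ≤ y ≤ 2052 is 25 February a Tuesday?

3

Day of week of February 25 in each year:
2026: Wed, 2027: Thu, 2028: Fri, 2029: Sun, 2030: Mon, 2031: Tue ✓, 2032: Wed, 2033: Fri, 2034: Sat, 2035: Sun, 2036: Mon, 2037: Wed, 2038: Thu, 2039: Fri, 2040: Sat, 2041: Mon, 2042: Tue ✓, 2043: Wed, 2044: Thu, 2045: Sat, 2046: Sun, 2047: Mon, 2048: Tue ✓, 2049: Thu, 2050: Fri, 2051: Sat, 2052: Sun
Tuesdays: 2031, 2042, 2048.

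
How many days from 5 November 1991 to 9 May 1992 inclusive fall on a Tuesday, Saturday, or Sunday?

80

5 November 1991 is a Tuesday.
The range spans 187 days (inclusive of both endpoints).
187 = 7 × 26 + 5, so there are 26 full weeks plus 5 extra days.
Each full week contributes 3 days from the set (Tue, Sat, Sun): 26 × 3 = 78.
The 5 extra days are Tuesday, Wednesday, Thursday, Friday, Saturday — 2 of them qualify.
Total: 78 + 2 = 80.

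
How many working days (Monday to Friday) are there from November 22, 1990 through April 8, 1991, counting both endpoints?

November 22, 1990 is a Thursday.
From November 22, 1990 to April 8, 1991 is 138 days inclusive.
138 = 7 × 19 + 5, so there are 19 full weeks plus 5 extra days.
Each full week contributes 5 weekdays (Mon–Fri): 19 × 5 = 95.
The 5 extra days are Thu, Fri, Sat, Sun, Mon — 3 of them qualify.
Total: 95 + 3 = 98.

98 weekdays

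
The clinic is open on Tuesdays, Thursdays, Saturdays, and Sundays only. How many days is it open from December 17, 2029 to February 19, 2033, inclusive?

663

December 17, 2029 is a Monday.
That's 1161 days from start to end, counting both.
1161 = 7 × 165 + 6, so there are 165 full weeks plus 6 extra days.
Each full week contributes 4 days from the set (Tue, Thu, Sat, Sun): 165 × 4 = 660.
The 6 extra days are Mon, Tue, Wed, Thu, Fri, Sat — 3 of them qualify.
Total: 660 + 3 = 663.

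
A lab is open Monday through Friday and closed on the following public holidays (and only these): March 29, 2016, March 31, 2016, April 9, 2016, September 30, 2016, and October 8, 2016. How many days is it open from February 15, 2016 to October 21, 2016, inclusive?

February 15, 2016 is a Monday.
The range spans 250 days (inclusive of both endpoints).
250 = 7 × 35 + 5, so there are 35 full weeks plus 5 extra days.
Each full week contributes 5 weekdays (Mon–Fri): 35 × 5 = 175.
The 5 extra days are Mon, Tue, Wed, Thu, Fri — 5 of them qualify.
Total: 175 + 5 = 180.
Holidays: March 29, 2016 (Tue); March 31, 2016 (Thu); April 9, 2016 (Sat); September 30, 2016 (Fri); October 8, 2016 (Sat).
3 of the 5 holidays fall on weekdays; the rest are weekends and were already excluded.
Business days: 180 − 3 = 177.

177 working days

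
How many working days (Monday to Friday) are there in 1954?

261 weekdays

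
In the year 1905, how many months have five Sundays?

5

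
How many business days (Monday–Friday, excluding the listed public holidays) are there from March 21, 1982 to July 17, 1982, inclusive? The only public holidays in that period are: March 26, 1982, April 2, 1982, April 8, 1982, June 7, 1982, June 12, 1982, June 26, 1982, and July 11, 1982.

81

March 21, 1982 is a Sunday.
The range spans 119 days (inclusive of both endpoints).
119 = 7 × 17, so the span is exactly 17 full weeks.
Each full week contributes 5 weekdays (Mon–Fri): 17 × 5 = 85.
Holidays: March 26, 1982 (Fri); April 2, 1982 (Fri); April 8, 1982 (Thu); June 7, 1982 (Mon); June 12, 1982 (Sat); June 26, 1982 (Sat); July 11, 1982 (Sun).
4 of the 7 holidays fall on weekdays; the rest are weekends and were already excluded.
Business days: 85 − 4 = 81.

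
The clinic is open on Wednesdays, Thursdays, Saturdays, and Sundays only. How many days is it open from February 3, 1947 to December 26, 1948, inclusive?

February 3, 1947 is a Monday.
That's 693 days from start to end, counting both.
693 = 7 × 99, so the span is exactly 99 full weeks.
Each full week contributes 4 days from the set (Wed, Thu, Sat, Sun): 99 × 4 = 396.
Total: 396.

396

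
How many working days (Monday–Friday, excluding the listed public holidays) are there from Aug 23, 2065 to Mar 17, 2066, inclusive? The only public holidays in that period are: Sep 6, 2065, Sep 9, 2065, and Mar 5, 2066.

Aug 23, 2065 is a Sunday.
The range spans 207 days (inclusive of both endpoints).
207 = 7 × 29 + 4, so there are 29 full weeks plus 4 extra days.
Each full week contributes 5 weekdays (Mon–Fri): 29 × 5 = 145.
The 4 extra days are Sunday, Monday, Tuesday, Wednesday — 3 of them qualify.
Total: 145 + 3 = 148.
Holidays: Sep 6, 2065 (Sun); Sep 9, 2065 (Wed); Mar 5, 2066 (Fri).
2 of the 3 holidays fall on weekdays; the rest are weekends and were already excluded.
Business days: 148 − 2 = 146.

146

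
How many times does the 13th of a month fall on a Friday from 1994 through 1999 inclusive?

Friday-the-13ths by year:
1994: May
1995: Jan, Oct
1996: Sep, Dec
1997: Jun
1998: Feb, Mar, Nov
1999: Aug

10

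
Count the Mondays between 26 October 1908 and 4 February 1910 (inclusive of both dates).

67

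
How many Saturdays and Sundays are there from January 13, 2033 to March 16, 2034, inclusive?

122

January 13, 2033 is a Thursday.
From January 13, 2033 to March 16, 2034 is 428 days inclusive.
428 = 7 × 61 + 1, so there are 61 full weeks plus 1 extra day.
Each full week contributes 2 weekend days (Sat, Sun): 61 × 2 = 122.
The 1 extra day is Thu — none qualify.
Total: 122 + 0 = 122.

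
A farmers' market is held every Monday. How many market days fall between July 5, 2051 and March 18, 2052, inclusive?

37

July 5, 2051 is a Wednesday.
The range spans 258 days (inclusive of both endpoints).
258 = 7 × 36 + 6, so there are 36 full weeks plus 6 extra days.
Each full week contributes one Monday: 36 so far.
The 6 extra days are Wednesday, Thursday, Friday, Saturday, Sunday, Monday — 1 of them qualifies.
Total: 36 + 1 = 37.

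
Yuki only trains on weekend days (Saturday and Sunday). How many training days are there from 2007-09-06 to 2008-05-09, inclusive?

2007-09-06 is a Thursday.
The range spans 247 days (inclusive of both endpoints).
247 = 7 × 35 + 2, so there are 35 full weeks plus 2 extra days.
Each full week contributes 2 weekend days (Sat, Sun): 35 × 2 = 70.
The 2 extra days are Thursday, Friday — none qualify.
Total: 70 + 0 = 70.

70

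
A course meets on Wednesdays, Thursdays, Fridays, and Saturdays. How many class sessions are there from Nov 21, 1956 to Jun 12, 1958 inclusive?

326

Nov 21, 1956 is a Wednesday.
The range spans 569 days (inclusive of both endpoints).
569 = 7 × 81 + 2, so there are 81 full weeks plus 2 extra days.
Each full week contributes 4 days from the set (Wed, Thu, Fri, Sat): 81 × 4 = 324.
The 2 extra days are Wed, Thu — 2 of them qualify.
Total: 324 + 2 = 326.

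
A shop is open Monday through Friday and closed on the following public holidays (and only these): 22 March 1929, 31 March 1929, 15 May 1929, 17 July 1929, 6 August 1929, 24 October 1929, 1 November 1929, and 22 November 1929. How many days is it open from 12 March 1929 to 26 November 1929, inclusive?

12 March 1929 is a Tuesday.
From 12 March 1929 to 26 November 1929 is 260 days inclusive.
260 = 7 × 37 + 1, so there are 37 full weeks plus 1 extra day.
Each full week contributes 5 weekdays (Mon–Fri): 37 × 5 = 185.
The 1 extra day is Tue — 1 of them qualifies.
Total: 185 + 1 = 186.
Holidays: 22 March 1929 (Fri); 31 March 1929 (Sun); 15 May 1929 (Wed); 17 July 1929 (Wed); 6 August 1929 (Tue); 24 October 1929 (Thu); 1 November 1929 (Fri); 22 November 1929 (Fri).
7 of the 8 holidays fall on weekdays; the rest are weekends and were already excluded.
Business days: 186 − 7 = 179.

179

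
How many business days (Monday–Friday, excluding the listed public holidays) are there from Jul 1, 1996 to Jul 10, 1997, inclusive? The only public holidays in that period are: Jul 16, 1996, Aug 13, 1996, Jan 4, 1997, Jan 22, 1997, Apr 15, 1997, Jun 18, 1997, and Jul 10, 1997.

Jul 1, 1996 is a Monday.
That's 375 days from start to end, counting both.
375 = 7 × 53 + 4, so there are 53 full weeks plus 4 extra days.
Each full week contributes 5 weekdays (Mon–Fri): 53 × 5 = 265.
The 4 extra days are Monday, Tuesday, Wednesday, Thursday — 4 of them qualify.
Total: 265 + 4 = 269.
Holidays: Jul 16, 1996 (Tue); Aug 13, 1996 (Tue); Jan 4, 1997 (Sat); Jan 22, 1997 (Wed); Apr 15, 1997 (Tue); Jun 18, 1997 (Wed); Jul 10, 1997 (Thu).
6 of the 7 holidays fall on weekdays; the rest are weekends and were already excluded.
Business days: 269 − 6 = 263.

263 business days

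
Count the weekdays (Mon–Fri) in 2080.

Jan 1, 2080 is a Monday.
That's 366 days from start to end, counting both.
366 = 7 × 52 + 2, so there are 52 full weeks plus 2 extra days.
Each full week contributes 5 weekdays (Mon–Fri): 52 × 5 = 260.
The 2 extra days are Monday, Tuesday — 2 of them qualify.
Total: 260 + 2 = 262.

262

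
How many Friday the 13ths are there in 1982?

1

The 13th falls on a Friday when the month's 13th has weekday Fri.
Jan 13 is Wed; Feb 13 is Sat; Mar 13 is Sat; Apr 13 is Tue; May 13 is Thu; Jun 13 is Sun; Jul 13 is Tue; Aug 13 is Fri ✓; Sep 13 is Mon; Oct 13 is Wed; Nov 13 is Sat; Dec 13 is Mon.
Friday the 13ths: Aug.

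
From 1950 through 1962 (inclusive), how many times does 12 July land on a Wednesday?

Day of week of July 12 in each year:
1950: Wed ✓, 1951: Thu, 1952: Sat, 1953: Sun, 1954: Mon, 1955: Tue, 1956: Thu, 1957: Fri, 1958: Sat, 1959: Sun, 1960: Tue, 1961: Wed ✓, 1962: Thu
Wednesdays: 1950, 1961.

2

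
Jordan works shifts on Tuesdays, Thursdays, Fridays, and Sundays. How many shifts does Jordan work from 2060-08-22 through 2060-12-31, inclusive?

2060-08-22 is a Sunday.
From 2060-08-22 to 2060-12-31 is 132 days inclusive.
132 = 7 × 18 + 6, so there are 18 full weeks plus 6 extra days.
Each full week contributes 4 days from the set (Tue, Thu, Fri, Sun): 18 × 4 = 72.
The 6 extra days are Sunday, Monday, Tuesday, Wednesday, Thursday, Friday — 4 of them qualify.
Total: 72 + 4 = 76.

76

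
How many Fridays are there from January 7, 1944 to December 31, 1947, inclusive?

208 Fridays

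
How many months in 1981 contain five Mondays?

4

A month has five Mondays exactly when Monday falls within its first (length − 28) days.
Jan: 31 days, starts Thu → 5 of Thu, Fri, Sat
Feb: 28 days, starts Sun → 5 of (none)
Mar: 31 days, starts Sun → 5 of Sun, Mon, Tue ✓
Apr: 30 days, starts Wed → 5 of Wed, Thu
May: 31 days, starts Fri → 5 of Fri, Sat, Sun
Jun: 30 days, starts Mon → 5 of Mon, Tue ✓
Jul: 31 days, starts Wed → 5 of Wed, Thu, Fri
Aug: 31 days, starts Sat → 5 of Sat, Sun, Mon ✓
Sep: 30 days, starts Tue → 5 of Tue, Wed
Oct: 31 days, starts Thu → 5 of Thu, Fri, Sat
Nov: 30 days, starts Sun → 5 of Sun, Mon ✓
Dec: 31 days, starts Tue → 5 of Tue, Wed, Thu
Months with five Mondays: Mar, Jun, Aug, Nov.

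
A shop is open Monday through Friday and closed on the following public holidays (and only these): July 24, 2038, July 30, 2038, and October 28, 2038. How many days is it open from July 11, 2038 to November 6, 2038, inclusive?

83 working days

July 11, 2038 is a Sunday.
From July 11, 2038 to November 6, 2038 is 119 days inclusive.
119 = 7 × 17, so the span is exactly 17 full weeks.
Each full week contributes 5 weekdays (Mon–Fri): 17 × 5 = 85.
Holidays: July 24, 2038 (Sat); July 30, 2038 (Fri); October 28, 2038 (Thu).
2 of the 3 holidays fall on weekdays; the rest are weekends and were already excluded.
Business days: 85 − 2 = 83.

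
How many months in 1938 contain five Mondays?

A month has five Mondays exactly when Monday falls within its first (length − 28) days.
Jan: 31 days, starts Sat → 5 of Sat, Sun, Mon ✓
Feb: 28 days, starts Tue → 5 of (none)
Mar: 31 days, starts Tue → 5 of Tue, Wed, Thu
Apr: 30 days, starts Fri → 5 of Fri, Sat
May: 31 days, starts Sun → 5 of Sun, Mon, Tue ✓
Jun: 30 days, starts Wed → 5 of Wed, Thu
Jul: 31 days, starts Fri → 5 of Fri, Sat, Sun
Aug: 31 days, starts Mon → 5 of Mon, Tue, Wed ✓
Sep: 30 days, starts Thu → 5 of Thu, Fri
Oct: 31 days, starts Sat → 5 of Sat, Sun, Mon ✓
Nov: 30 days, starts Tue → 5 of Tue, Wed
Dec: 31 days, starts Thu → 5 of Thu, Fri, Sat
Months with five Mondays: Jan, May, Aug, Oct.

4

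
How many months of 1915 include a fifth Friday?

A month has five Fridays exactly when Friday falls within its first (length − 28) days.
Jan: 31 days, starts Fri → 5 of Fri, Sat, Sun ✓
Feb: 28 days, starts Mon → 5 of (none)
Mar: 31 days, starts Mon → 5 of Mon, Tue, Wed
Apr: 30 days, starts Thu → 5 of Thu, Fri ✓
May: 31 days, starts Sat → 5 of Sat, Sun, Mon
Jun: 30 days, starts Tue → 5 of Tue, Wed
Jul: 31 days, starts Thu → 5 of Thu, Fri, Sat ✓
Aug: 31 days, starts Sun → 5 of Sun, Mon, Tue
Sep: 30 days, starts Wed → 5 of Wed, Thu
Oct: 31 days, starts Fri → 5 of Fri, Sat, Sun ✓
Nov: 30 days, starts Mon → 5 of Mon, Tue
Dec: 31 days, starts Wed → 5 of Wed, Thu, Fri ✓
Months with five Fridays: Jan, Apr, Jul, Oct, Dec.

5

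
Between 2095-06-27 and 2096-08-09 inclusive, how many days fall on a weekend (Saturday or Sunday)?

116

2095-06-27 is a Monday.
The range spans 410 days (inclusive of both endpoints).
410 = 7 × 58 + 4, so there are 58 full weeks plus 4 extra days.
Each full week contributes 2 weekend days (Sat, Sun): 58 × 2 = 116.
The 4 extra days are Monday, Tuesday, Wednesday, Thursday — none qualify.
Total: 116 + 0 = 116.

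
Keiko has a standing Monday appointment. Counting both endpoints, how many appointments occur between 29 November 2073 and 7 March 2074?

14 Mondays

29 November 2073 is a Wednesday.
From 29 November 2073 to 7 March 2074 is 99 days inclusive.
99 = 7 × 14 + 1, so there are 14 full weeks plus 1 extra day.
Each full week contributes one Monday: 14 so far.
The 1 extra day is Wed — none qualify.
Total: 14 + 0 = 14.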